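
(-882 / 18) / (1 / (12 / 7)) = -84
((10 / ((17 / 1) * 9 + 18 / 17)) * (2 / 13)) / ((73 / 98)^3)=320005280 / 13244861799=0.02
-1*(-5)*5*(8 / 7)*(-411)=-82200 / 7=-11742.86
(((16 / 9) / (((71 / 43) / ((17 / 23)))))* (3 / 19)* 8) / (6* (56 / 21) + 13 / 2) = 187136 / 4188645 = 0.04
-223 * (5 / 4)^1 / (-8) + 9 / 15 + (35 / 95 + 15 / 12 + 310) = 1055069 / 3040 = 347.06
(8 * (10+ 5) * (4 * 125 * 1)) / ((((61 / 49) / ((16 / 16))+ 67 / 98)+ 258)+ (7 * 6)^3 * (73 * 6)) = 56000 / 30287417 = 0.00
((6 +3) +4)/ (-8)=-13/ 8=-1.62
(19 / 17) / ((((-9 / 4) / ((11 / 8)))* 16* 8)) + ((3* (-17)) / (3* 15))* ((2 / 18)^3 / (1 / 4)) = -549871 / 47589120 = -0.01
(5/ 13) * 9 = 45/ 13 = 3.46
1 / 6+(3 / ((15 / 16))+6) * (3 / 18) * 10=31 / 2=15.50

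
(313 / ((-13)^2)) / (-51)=-313 / 8619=-0.04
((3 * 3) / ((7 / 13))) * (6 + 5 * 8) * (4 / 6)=3588 / 7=512.57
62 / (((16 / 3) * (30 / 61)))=1891 / 80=23.64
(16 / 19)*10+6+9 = 445 / 19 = 23.42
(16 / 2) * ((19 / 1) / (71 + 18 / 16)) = 1216 / 577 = 2.11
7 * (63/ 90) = 49/ 10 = 4.90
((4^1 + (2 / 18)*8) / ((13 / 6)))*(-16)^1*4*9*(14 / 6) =-3032.62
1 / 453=0.00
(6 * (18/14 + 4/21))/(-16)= -31/56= -0.55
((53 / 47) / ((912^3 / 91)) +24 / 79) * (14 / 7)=855645376601 / 1408249055232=0.61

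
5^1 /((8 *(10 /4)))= 1 /4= 0.25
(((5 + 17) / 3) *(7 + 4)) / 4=121 / 6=20.17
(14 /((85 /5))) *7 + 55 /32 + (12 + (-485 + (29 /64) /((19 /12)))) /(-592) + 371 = 1160396465 /3059456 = 379.28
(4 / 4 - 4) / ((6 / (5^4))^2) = -390625 / 12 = -32552.08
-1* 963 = -963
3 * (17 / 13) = 51 / 13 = 3.92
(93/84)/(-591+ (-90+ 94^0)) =-31/19040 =-0.00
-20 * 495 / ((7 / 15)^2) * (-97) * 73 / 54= 5961045.92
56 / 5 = 11.20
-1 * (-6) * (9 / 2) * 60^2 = 97200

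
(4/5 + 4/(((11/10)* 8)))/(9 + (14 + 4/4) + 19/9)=621/12925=0.05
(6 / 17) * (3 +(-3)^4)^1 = 504 / 17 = 29.65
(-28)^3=-21952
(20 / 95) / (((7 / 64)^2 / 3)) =49152 / 931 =52.79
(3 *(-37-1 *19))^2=28224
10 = 10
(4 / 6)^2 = 4 / 9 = 0.44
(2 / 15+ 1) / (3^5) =17 / 3645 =0.00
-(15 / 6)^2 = -25 / 4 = -6.25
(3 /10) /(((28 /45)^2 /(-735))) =-18225 /32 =-569.53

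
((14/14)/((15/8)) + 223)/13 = 17.19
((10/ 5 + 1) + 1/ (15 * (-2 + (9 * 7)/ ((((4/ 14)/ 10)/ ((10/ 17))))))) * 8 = 990737/ 41280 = 24.00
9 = 9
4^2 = 16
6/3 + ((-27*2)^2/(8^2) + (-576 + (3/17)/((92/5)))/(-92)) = 3872261/71944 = 53.82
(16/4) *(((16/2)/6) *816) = 4352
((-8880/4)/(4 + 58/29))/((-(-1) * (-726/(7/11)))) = 1295/3993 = 0.32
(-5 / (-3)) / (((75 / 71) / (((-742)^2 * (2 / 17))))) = 78180088 / 765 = 102196.19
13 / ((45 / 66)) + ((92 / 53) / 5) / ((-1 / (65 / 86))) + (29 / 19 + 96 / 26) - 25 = -8250382 / 8443695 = -0.98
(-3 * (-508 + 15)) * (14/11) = 20706/11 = 1882.36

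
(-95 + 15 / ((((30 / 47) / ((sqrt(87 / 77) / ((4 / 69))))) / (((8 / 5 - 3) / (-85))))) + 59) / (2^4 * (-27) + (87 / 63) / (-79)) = 59724 / 716717 - 5380137 * sqrt(6699) / 26805215800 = 0.07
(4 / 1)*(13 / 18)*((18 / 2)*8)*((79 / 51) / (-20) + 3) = 155012 / 255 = 607.89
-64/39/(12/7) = -112/117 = -0.96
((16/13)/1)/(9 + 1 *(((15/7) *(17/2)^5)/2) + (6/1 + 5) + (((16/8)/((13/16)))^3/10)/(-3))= 0.00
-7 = -7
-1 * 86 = -86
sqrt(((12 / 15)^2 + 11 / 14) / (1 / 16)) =2* sqrt(6986) / 35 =4.78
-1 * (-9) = 9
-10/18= -0.56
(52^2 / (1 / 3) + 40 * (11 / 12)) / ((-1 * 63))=-24446 / 189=-129.34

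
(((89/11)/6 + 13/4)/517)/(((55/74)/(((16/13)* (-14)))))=-2515408/12198615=-0.21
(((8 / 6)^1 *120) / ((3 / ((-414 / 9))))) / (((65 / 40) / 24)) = -471040 / 13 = -36233.85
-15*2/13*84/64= -315/104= -3.03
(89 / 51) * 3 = 89 / 17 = 5.24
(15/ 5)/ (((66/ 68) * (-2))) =-17/ 11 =-1.55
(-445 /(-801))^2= 25 /81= 0.31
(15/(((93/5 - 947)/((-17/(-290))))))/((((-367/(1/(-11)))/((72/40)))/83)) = -38097/1086905732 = -0.00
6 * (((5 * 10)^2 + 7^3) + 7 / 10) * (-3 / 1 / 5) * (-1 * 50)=511866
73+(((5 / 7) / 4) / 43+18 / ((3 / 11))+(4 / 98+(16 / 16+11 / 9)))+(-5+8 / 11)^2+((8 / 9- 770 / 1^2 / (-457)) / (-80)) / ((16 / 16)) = 6689680551319 / 41943880440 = 159.49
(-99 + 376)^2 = 76729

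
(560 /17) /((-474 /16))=-4480 /4029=-1.11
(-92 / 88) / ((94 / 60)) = -345 / 517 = -0.67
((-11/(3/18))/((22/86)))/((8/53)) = -1709.25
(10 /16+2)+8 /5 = 169 /40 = 4.22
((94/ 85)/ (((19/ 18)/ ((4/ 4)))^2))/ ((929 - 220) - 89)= 7614/ 4756175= 0.00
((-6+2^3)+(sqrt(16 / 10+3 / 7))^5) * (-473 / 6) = -2384393 * sqrt(2485) / 257250- 473 / 3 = -619.71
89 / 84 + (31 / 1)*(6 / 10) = 8257 / 420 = 19.66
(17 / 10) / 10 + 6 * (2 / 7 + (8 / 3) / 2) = 6919 / 700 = 9.88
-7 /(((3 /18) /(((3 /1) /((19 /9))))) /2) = -2268 /19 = -119.37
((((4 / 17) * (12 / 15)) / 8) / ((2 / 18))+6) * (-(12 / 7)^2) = -76032 / 4165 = -18.25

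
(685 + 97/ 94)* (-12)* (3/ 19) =-1160766/ 893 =-1299.85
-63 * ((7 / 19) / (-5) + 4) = -23499 / 95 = -247.36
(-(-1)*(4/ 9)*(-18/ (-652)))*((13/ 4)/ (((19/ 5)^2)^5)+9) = 0.11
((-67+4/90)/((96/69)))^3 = -332798149737899/2985984000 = -111453.43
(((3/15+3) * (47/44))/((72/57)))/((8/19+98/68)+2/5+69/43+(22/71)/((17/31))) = 880604267/1442231373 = 0.61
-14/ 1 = -14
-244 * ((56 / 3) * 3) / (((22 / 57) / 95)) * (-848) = 31371997440 / 11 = 2851999767.27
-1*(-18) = 18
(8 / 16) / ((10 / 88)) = 22 / 5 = 4.40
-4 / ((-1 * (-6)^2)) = 1 / 9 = 0.11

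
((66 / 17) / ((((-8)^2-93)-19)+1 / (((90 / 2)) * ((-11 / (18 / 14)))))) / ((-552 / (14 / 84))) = 4235 / 173425704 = 0.00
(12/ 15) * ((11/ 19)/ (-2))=-22/ 95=-0.23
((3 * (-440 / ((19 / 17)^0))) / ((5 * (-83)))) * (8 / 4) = 528 / 83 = 6.36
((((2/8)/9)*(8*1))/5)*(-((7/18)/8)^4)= -2401/9674588160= -0.00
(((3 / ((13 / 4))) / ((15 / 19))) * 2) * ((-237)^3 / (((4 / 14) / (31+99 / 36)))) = -3677198640.23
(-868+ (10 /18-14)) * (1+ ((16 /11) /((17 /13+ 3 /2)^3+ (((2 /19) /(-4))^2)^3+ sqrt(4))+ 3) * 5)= -25232591319941683888 /1756075578238399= -14368.74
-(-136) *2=272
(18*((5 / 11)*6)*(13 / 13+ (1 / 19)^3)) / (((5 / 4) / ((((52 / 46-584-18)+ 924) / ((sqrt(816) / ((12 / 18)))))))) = 1223604480*sqrt(51) / 29500559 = 296.21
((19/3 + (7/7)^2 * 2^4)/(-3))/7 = -67/63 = -1.06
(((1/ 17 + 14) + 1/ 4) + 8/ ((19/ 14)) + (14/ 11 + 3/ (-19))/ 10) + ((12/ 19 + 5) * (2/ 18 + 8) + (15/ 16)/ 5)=169301347/ 2558160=66.18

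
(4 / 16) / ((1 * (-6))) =-1 / 24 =-0.04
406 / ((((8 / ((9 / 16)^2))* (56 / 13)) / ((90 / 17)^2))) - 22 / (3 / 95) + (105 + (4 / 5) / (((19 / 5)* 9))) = -487.17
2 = 2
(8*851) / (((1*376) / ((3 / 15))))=851 / 235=3.62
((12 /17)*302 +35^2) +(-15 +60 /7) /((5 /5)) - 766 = 79224 /119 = 665.75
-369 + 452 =83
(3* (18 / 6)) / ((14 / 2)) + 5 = 44 / 7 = 6.29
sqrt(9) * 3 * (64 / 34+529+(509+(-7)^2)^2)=47719917 / 17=2807053.94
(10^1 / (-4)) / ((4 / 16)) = -10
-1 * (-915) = 915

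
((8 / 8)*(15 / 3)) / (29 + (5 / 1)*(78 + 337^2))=5 / 568264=0.00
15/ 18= 5/ 6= 0.83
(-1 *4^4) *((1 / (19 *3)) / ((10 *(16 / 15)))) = -8 / 19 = -0.42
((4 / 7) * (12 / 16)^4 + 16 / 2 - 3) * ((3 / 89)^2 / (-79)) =-0.00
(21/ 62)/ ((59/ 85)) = 1785/ 3658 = 0.49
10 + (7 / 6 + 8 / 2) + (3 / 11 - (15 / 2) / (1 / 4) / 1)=-961 / 66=-14.56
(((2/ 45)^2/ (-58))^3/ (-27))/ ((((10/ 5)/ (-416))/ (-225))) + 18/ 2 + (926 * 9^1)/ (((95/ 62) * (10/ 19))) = 251364281607441989/ 24302464779375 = 10343.16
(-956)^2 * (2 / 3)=1827872 / 3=609290.67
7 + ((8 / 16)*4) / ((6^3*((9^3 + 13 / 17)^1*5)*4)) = 187578737 / 26796960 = 7.00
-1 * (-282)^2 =-79524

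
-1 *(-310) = 310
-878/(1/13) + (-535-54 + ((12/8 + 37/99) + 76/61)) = -144934555/12078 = -11999.88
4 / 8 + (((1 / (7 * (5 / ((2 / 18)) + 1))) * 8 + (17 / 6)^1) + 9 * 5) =23357 / 483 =48.36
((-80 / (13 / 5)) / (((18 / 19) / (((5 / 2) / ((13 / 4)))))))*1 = -38000 / 1521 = -24.98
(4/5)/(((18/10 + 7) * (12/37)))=37/132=0.28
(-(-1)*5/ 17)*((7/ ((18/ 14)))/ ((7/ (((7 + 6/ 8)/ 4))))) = 1085/ 2448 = 0.44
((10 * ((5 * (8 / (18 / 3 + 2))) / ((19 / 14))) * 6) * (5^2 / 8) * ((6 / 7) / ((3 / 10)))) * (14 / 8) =65625 / 19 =3453.95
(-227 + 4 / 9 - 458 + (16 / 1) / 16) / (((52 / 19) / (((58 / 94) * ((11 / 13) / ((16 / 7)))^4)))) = -14895011379479 / 5146441777152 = -2.89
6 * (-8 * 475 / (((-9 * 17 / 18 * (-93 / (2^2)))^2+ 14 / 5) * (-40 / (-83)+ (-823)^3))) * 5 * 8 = 24222720000 / 578285731063559321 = 0.00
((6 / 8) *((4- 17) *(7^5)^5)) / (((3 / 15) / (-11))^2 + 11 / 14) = -1107487992833993814208940775 / 66578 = -16634443702634410979737.16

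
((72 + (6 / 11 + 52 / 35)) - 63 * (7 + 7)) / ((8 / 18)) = -1817.93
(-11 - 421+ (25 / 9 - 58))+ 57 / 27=-4366 / 9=-485.11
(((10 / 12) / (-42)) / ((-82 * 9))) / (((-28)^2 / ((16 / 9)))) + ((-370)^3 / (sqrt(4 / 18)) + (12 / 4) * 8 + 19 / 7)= 2190983261 / 82015416- 75979500 * sqrt(2)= -107451212.65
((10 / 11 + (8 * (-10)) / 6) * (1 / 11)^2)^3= -68921000 / 63664587657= -0.00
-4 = -4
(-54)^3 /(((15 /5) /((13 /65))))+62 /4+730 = -97521 /10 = -9752.10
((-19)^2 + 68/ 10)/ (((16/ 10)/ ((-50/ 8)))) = -45975/ 32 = -1436.72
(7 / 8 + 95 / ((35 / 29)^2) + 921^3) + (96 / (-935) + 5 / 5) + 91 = 286336463213217 / 366520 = 781230118.99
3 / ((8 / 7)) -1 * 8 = -43 / 8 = -5.38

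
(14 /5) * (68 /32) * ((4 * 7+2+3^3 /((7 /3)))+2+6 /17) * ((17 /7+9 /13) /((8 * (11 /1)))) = 9.27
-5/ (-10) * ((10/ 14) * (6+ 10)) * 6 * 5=1200/ 7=171.43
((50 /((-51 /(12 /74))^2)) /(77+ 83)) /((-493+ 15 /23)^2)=2645 /202936891430464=0.00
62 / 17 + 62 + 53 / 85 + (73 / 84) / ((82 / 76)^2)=67.02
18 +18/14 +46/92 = 277/14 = 19.79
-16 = -16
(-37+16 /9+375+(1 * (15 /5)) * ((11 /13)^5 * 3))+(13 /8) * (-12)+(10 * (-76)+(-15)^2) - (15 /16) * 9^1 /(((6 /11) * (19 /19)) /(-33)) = 32042325467 /106932384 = 299.65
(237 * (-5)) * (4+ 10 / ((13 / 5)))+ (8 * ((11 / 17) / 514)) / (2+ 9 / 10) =-15314344150 / 1647113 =-9297.69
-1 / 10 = -0.10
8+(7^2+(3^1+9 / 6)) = 123 / 2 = 61.50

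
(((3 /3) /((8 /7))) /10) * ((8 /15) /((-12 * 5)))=-7 /9000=-0.00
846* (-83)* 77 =-5406786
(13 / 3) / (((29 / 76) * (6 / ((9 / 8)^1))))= 247 / 116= 2.13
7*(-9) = -63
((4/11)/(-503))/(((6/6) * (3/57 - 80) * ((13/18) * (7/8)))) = 10944/764821057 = 0.00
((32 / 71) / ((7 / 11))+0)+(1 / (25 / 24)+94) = 1188678 / 12425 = 95.67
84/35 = 12/5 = 2.40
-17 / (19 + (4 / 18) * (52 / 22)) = -1683 / 1933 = -0.87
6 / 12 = 1 / 2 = 0.50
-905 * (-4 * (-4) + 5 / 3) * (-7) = 335755 / 3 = 111918.33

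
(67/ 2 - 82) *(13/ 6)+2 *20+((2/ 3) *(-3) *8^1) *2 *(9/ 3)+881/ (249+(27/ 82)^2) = -351855393/ 2233340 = -157.55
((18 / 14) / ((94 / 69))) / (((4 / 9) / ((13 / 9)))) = 8073 / 2632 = 3.07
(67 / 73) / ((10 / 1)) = 67 / 730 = 0.09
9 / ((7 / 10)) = 90 / 7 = 12.86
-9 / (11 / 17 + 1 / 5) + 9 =-13 / 8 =-1.62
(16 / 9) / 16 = 1 / 9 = 0.11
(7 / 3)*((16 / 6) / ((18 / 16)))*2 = 896 / 81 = 11.06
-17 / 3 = -5.67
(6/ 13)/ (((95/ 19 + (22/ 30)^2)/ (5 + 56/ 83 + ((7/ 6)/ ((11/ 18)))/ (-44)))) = 152699175/ 325353028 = 0.47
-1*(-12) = 12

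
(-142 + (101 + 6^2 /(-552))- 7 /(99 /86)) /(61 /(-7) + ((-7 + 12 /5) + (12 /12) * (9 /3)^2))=7514605 /687654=10.93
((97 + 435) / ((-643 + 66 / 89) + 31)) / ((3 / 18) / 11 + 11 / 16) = -595232 / 480551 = -1.24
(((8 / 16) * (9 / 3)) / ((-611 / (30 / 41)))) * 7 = -315 / 25051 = -0.01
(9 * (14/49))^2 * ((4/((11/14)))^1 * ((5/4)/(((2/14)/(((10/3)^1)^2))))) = 36000/11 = 3272.73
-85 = -85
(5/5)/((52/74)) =37/26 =1.42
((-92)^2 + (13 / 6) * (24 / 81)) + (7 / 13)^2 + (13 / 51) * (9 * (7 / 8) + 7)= 8468.72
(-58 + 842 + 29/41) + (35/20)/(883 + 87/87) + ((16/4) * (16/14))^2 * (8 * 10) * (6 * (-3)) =-208201373825/7103824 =-29308.35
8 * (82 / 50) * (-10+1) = -2952 / 25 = -118.08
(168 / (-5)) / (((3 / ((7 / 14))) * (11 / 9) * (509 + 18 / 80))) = -2016 / 224059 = -0.01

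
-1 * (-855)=855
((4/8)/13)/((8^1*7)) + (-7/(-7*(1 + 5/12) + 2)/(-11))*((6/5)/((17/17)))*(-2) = 1472873/7607600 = 0.19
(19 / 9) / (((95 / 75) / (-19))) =-95 / 3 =-31.67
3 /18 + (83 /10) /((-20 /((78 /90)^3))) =-69851 /675000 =-0.10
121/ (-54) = -121/ 54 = -2.24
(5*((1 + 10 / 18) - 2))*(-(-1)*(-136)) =2720 / 9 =302.22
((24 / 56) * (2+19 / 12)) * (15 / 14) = 1.65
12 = 12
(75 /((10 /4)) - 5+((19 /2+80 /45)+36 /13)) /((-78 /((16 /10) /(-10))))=0.08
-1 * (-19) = 19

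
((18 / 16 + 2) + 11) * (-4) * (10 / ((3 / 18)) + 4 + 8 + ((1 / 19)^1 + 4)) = -163285 / 38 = -4296.97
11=11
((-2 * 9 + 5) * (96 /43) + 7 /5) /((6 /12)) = -11878 /215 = -55.25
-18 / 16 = -9 / 8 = -1.12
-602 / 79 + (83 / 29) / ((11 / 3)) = -172367 / 25201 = -6.84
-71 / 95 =-0.75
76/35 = 2.17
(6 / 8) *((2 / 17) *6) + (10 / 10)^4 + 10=196 / 17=11.53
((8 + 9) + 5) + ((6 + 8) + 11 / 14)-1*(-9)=641 / 14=45.79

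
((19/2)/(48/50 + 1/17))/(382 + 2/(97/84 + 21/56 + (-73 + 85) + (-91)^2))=11252359075/460980527548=0.02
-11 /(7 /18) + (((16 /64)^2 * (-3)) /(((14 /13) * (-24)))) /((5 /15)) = -50649 /1792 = -28.26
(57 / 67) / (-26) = -0.03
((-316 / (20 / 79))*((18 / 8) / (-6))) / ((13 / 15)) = 56169 / 104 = 540.09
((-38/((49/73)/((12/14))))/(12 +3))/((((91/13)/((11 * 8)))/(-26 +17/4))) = 10618872/12005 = 884.54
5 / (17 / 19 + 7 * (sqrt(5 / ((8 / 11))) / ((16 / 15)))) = -3307520 / 218309503 + 6064800 * sqrt(110) / 218309503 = 0.28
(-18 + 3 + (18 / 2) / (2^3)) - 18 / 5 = -699 / 40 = -17.48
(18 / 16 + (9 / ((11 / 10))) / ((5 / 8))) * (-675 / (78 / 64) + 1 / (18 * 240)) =-4323454193 / 549120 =-7873.42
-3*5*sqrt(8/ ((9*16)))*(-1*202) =505*sqrt(2) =714.18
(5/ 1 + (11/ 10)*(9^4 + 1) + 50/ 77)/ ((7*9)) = 2781182/ 24255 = 114.66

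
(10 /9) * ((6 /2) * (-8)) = -80 /3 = -26.67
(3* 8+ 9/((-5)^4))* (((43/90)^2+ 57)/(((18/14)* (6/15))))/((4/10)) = 16233949529/2430000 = 6680.64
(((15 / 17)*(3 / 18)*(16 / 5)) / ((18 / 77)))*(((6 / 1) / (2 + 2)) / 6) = 77 / 153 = 0.50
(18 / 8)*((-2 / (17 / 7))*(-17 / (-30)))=-21 / 20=-1.05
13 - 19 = -6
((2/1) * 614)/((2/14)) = 8596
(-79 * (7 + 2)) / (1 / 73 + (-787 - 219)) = 17301 / 24479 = 0.71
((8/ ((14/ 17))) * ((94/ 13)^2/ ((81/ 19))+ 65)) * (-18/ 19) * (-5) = 719214920/ 202293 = 3555.31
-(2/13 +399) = -5189/13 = -399.15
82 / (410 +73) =82 / 483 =0.17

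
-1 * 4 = -4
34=34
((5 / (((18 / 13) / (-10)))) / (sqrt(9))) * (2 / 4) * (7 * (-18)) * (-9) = -6825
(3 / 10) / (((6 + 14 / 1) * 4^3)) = 0.00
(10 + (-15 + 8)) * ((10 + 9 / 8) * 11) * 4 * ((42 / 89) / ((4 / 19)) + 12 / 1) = 83655 / 4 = 20913.75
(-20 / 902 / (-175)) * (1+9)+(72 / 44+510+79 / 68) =10007793 / 19516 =512.80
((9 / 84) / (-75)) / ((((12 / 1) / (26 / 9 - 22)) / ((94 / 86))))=47 / 18900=0.00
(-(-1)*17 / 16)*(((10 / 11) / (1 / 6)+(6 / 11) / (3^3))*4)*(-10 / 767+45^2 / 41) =7153588355 / 6226506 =1148.89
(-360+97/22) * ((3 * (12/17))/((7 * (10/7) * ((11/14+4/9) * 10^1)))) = -4435641/724625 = -6.12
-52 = -52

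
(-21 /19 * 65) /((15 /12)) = -1092 /19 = -57.47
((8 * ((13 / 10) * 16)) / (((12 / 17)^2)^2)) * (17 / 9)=18458141 / 14580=1265.99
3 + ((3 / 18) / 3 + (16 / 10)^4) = 108103 / 11250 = 9.61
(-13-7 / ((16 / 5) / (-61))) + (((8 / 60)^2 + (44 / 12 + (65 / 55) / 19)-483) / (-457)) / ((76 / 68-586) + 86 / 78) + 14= 134.44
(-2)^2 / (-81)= -4 / 81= -0.05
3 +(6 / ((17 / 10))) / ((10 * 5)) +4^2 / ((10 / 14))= 433 / 17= 25.47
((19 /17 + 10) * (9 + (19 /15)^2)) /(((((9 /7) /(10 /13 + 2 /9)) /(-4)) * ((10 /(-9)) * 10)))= 13562024 /414375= 32.73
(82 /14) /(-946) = -41 /6622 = -0.01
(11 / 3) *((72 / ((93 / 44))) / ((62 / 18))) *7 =243936 / 961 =253.84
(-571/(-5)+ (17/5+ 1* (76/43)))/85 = 25664/18275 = 1.40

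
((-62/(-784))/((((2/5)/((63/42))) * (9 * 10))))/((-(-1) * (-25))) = -31/235200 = -0.00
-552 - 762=-1314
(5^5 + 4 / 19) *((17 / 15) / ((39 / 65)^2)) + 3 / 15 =8412196 / 855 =9838.83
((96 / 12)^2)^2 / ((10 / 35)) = 14336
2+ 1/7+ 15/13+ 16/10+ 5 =4503/455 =9.90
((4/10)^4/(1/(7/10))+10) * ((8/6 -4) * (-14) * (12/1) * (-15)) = -67320.42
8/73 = 0.11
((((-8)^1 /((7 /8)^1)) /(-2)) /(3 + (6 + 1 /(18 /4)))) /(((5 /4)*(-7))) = -1152 /20335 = -0.06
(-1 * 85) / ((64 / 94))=-3995 / 32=-124.84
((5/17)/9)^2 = 25/23409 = 0.00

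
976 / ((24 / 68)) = 2765.33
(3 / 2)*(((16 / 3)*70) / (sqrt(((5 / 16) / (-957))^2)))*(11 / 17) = 18864384 / 17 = 1109669.65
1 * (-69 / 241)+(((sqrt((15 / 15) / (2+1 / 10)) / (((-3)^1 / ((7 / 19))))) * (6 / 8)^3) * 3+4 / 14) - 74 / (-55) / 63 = 2477 / 119295 - 9 * sqrt(210) / 1216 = -0.09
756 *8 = 6048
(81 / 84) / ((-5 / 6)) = -81 / 70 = -1.16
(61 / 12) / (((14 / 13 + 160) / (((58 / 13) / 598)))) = 1769 / 7513272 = 0.00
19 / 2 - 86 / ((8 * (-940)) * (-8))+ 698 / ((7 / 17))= 358929299 / 210560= 1704.64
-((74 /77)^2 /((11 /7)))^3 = -164206490176 /808776058013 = -0.20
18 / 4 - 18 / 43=351 / 86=4.08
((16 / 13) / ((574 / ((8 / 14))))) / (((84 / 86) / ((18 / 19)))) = 4128 / 3473561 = 0.00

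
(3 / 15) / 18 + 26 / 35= 95 / 126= 0.75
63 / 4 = 15.75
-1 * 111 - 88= -199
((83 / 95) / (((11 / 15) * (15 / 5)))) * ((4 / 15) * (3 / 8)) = 83 / 2090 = 0.04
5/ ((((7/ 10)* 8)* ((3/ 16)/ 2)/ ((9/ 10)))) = 60/ 7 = 8.57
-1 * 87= -87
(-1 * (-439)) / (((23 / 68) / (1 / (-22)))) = -14926 / 253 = -59.00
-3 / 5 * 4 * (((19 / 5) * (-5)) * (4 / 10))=456 / 25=18.24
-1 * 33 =-33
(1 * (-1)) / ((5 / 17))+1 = -12 / 5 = -2.40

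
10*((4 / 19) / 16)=5 / 38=0.13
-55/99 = -5/9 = -0.56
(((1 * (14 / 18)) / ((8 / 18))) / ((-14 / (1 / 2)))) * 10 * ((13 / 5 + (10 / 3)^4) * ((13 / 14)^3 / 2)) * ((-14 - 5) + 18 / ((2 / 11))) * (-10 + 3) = 17662.42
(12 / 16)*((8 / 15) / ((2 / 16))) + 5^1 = 41 / 5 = 8.20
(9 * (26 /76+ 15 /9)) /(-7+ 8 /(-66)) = -22671 /8930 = -2.54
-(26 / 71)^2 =-676 / 5041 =-0.13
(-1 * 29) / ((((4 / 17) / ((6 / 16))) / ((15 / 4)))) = -22185 / 128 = -173.32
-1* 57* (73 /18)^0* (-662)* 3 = 113202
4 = 4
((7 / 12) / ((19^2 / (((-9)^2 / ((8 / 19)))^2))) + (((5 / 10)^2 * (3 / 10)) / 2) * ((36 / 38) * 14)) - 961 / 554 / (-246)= 49969294901 / 828606720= 60.31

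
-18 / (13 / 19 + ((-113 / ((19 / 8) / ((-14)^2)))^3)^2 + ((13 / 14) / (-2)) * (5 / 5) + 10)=-23711124024 / 866373265390630411421397745022711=-0.00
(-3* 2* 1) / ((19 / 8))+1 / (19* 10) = -479 / 190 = -2.52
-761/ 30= -25.37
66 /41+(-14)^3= -112438 /41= -2742.39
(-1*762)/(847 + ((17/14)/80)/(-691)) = -589727040/655510223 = -0.90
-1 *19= -19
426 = 426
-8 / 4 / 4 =-1 / 2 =-0.50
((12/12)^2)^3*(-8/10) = -4/5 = -0.80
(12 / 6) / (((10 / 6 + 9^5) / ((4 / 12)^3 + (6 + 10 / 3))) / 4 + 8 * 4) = 253 / 203344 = 0.00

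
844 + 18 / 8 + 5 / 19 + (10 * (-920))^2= 6432704335 / 76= 84640846.51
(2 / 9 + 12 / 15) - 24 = -1034 / 45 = -22.98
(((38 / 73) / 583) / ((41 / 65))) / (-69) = -2470 / 120399411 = -0.00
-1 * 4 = -4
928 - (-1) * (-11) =917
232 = 232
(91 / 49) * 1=13 / 7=1.86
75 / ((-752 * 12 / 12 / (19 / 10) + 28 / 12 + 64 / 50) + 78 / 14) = -748125 / 3856382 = -0.19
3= 3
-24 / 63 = -8 / 21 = -0.38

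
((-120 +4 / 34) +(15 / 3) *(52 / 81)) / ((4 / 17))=-80329 / 162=-495.86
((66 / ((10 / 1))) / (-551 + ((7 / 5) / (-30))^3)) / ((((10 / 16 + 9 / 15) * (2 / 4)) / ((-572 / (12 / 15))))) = 1274130000000 / 91121641807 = 13.98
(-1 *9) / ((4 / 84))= -189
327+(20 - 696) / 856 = 69809 / 214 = 326.21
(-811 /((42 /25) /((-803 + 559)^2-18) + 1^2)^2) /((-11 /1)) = 73.72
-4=-4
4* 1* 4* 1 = 16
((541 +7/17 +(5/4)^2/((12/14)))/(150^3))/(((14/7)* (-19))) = -46661/11016000000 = -0.00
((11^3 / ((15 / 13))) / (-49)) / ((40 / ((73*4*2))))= -1263119 / 3675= -343.71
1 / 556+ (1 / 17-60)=-566547 / 9452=-59.94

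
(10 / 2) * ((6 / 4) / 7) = 15 / 14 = 1.07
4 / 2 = 2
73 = 73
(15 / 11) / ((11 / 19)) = 285 / 121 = 2.36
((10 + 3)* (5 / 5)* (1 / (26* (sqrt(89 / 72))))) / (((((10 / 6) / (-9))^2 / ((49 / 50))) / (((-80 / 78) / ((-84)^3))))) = 27* sqrt(178) / 16198000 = 0.00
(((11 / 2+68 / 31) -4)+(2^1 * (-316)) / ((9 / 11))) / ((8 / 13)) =-5576519 / 4464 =-1249.22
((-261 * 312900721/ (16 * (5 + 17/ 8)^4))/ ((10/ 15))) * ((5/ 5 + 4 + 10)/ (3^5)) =-44562560/ 243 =-183385.02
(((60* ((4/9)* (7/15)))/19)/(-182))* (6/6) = -8/2223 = -0.00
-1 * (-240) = 240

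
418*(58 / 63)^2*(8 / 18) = 5624608 / 35721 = 157.46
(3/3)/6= 1/6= 0.17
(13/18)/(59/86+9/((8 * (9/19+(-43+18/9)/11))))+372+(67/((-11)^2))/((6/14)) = 32541352535/86681133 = 375.41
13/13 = 1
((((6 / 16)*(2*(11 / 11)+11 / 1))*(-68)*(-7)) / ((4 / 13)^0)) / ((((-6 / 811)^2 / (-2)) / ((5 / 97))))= -5087471935 / 1164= -4370680.36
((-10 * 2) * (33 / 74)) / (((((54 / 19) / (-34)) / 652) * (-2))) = -34783.12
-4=-4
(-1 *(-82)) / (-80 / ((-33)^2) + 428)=44649 / 233006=0.19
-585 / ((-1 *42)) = 195 / 14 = 13.93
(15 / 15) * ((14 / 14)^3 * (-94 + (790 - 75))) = 621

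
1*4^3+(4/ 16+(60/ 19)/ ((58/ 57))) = 7813/ 116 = 67.35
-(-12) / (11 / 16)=192 / 11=17.45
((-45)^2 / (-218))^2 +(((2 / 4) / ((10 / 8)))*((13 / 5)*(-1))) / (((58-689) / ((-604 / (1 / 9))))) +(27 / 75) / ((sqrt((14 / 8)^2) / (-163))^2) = 117571361593023 / 36734863900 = 3200.54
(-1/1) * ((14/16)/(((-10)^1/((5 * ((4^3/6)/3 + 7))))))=665/144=4.62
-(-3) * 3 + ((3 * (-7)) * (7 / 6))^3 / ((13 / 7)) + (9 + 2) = -7898.68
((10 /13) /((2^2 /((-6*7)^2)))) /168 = 105 /52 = 2.02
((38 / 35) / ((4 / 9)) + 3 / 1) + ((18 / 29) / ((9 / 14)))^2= 375301 / 58870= 6.38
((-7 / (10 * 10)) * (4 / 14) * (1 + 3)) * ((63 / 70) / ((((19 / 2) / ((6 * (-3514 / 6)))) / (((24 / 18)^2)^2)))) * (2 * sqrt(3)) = 3598336 * sqrt(3) / 21375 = 291.58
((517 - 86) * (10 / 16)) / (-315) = -431 / 504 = -0.86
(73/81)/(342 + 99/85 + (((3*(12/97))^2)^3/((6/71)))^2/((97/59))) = 417613309447739200807580752285/159015639789308449017943324008993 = 0.00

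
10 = 10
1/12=0.08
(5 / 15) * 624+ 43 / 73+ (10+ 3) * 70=81657 / 73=1118.59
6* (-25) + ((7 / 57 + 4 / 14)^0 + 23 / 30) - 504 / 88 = -50807 / 330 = -153.96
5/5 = 1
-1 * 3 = -3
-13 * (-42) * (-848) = -463008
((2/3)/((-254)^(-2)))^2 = 16649257024/9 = 1849917447.11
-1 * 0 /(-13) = 0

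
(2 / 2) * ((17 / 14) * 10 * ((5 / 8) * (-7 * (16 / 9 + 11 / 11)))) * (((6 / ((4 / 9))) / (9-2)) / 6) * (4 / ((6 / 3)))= -10625 / 112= -94.87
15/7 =2.14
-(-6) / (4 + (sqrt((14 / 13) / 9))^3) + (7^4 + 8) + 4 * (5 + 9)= 7899911434 / 3202883-7371 * sqrt(182) / 6405766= 2466.48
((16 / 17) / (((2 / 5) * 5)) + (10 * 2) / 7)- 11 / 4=275 / 476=0.58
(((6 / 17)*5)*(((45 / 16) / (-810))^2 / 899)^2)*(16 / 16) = 5 / 15753860863229952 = 0.00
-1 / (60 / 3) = -1 / 20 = -0.05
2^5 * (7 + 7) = 448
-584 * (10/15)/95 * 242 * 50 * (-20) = 56531200/57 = 991775.44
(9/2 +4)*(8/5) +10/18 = 637/45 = 14.16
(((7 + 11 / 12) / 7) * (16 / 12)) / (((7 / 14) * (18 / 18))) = 190 / 63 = 3.02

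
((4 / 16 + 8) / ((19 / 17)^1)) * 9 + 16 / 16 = 5125 / 76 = 67.43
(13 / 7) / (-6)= -13 / 42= -0.31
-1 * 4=-4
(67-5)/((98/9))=279/49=5.69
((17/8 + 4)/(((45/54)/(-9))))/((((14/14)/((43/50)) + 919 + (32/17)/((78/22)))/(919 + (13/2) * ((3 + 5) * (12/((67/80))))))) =-4205226858651/35172396380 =-119.56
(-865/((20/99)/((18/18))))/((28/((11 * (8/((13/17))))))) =-3202749/182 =-17597.52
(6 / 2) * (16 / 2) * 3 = 72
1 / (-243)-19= -4618 / 243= -19.00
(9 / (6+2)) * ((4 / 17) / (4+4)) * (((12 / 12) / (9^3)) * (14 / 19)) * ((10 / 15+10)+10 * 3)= 427 / 313956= 0.00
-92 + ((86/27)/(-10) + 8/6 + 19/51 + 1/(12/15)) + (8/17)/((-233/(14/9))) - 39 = -274566697/2138940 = -128.37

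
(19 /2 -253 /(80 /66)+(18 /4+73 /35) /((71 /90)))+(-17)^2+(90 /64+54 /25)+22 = 49178881 /397600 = 123.69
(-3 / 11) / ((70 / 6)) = -9 / 385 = -0.02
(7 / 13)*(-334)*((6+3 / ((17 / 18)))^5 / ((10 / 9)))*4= -299086390407168 / 7099285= -42129086.30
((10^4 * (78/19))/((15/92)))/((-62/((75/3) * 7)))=-418600000/589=-710696.10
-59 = -59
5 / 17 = 0.29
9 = 9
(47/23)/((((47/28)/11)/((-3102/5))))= -8307.97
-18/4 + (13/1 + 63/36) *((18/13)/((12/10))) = 651/52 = 12.52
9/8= 1.12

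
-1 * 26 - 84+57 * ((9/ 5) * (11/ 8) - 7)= -14717/ 40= -367.92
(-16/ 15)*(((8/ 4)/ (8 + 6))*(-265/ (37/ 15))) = 4240/ 259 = 16.37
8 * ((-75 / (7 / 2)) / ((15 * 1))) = -80 / 7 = -11.43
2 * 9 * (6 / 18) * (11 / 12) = 11 / 2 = 5.50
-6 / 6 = -1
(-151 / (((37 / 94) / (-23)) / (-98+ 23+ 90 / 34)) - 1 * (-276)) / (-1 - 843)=100343664 / 132719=756.06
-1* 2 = -2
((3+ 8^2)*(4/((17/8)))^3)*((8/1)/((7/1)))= 17563648/34391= 510.70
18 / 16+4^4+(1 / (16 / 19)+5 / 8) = 4143 / 16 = 258.94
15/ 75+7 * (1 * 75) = 2626/ 5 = 525.20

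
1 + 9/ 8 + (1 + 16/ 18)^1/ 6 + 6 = 8.44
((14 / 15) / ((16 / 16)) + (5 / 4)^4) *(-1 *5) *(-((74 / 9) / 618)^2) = 17740871 / 5939682048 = 0.00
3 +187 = 190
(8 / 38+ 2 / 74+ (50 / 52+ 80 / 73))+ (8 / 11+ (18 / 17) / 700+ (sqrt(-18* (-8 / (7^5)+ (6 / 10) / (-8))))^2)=918880335906061 / 209678231062300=4.38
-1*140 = -140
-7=-7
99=99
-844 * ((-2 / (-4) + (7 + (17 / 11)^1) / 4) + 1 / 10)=-127022 / 55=-2309.49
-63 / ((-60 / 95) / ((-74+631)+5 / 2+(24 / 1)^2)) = 906129 / 8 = 113266.12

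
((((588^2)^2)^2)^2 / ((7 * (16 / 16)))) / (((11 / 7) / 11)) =204191292055755966989529929302376496670703616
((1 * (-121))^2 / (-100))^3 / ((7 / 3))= -9415285130163 / 7000000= -1345040.73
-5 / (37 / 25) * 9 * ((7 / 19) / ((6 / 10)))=-13125 / 703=-18.67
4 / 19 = 0.21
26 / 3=8.67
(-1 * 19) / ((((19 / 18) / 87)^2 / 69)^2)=-28632891815454096 / 6859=-4174499462815.88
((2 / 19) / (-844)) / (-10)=0.00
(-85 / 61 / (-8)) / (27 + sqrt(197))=2295 / 259616 - 85 * sqrt(197) / 259616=0.00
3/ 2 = 1.50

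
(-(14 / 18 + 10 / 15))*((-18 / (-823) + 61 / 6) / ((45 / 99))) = -7194473 / 222210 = -32.38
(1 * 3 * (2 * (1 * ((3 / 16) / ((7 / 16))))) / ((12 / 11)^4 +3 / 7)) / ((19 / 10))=175692 / 239495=0.73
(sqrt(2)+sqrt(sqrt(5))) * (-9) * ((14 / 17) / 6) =-21 * 5^(1 / 4) / 17 - 21 * sqrt(2) / 17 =-3.59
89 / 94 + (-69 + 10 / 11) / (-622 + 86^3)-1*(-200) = 33007442670 / 164259689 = 200.95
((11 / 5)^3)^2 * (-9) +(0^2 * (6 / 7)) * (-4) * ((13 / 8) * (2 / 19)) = -15944049 / 15625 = -1020.42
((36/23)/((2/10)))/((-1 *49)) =-180/1127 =-0.16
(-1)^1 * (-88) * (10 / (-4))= -220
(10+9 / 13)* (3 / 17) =417 / 221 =1.89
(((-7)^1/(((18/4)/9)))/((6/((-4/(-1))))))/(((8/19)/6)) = -133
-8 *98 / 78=-392 / 39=-10.05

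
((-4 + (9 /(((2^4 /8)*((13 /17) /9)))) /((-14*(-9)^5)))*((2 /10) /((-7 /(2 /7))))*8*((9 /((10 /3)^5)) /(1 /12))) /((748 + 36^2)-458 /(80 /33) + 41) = 4245628 /117424978125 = 0.00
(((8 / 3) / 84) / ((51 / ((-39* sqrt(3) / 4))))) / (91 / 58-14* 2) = 377* sqrt(3) / 1641843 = 0.00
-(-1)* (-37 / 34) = -37 / 34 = -1.09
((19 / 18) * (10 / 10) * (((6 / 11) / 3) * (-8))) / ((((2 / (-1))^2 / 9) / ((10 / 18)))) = -1.92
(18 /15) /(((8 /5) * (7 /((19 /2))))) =57 /56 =1.02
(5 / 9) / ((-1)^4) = 0.56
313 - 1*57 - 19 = 237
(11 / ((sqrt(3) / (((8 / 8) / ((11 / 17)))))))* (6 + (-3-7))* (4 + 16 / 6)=-1360* sqrt(3) / 9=-261.73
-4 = -4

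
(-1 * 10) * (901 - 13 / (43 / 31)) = -383400 / 43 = -8916.28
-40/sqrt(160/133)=-36.47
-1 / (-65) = 0.02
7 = 7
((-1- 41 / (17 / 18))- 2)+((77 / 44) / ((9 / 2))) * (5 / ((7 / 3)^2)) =-10961 / 238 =-46.05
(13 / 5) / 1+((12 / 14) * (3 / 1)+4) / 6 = 388 / 105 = 3.70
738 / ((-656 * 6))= -3 / 16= -0.19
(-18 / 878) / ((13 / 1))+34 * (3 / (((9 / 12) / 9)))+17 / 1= 7082378 / 5707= 1241.00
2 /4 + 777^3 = 469097433.50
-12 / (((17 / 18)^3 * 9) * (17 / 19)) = -147744 / 83521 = -1.77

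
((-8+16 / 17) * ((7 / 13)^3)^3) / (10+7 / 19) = -92006223960 / 35514468400177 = -0.00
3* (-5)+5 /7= -100 /7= -14.29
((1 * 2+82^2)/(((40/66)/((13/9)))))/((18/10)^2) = 801515/162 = 4947.62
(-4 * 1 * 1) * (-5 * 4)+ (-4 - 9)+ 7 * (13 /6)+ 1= 499 /6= 83.17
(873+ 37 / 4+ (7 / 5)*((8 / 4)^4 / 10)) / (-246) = -29483 / 8200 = -3.60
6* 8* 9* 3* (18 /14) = 11664 /7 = 1666.29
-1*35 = -35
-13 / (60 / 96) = -104 / 5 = -20.80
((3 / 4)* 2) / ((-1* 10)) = -3 / 20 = -0.15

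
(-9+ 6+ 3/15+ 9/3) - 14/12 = -29/30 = -0.97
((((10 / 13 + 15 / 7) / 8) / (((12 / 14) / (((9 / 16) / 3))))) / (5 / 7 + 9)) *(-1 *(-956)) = 443345 / 56576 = 7.84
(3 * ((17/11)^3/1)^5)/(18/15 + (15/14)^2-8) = -8415523771438858431420/23137777610393290889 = -363.71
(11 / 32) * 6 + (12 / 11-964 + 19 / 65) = -10988741 / 11440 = -960.55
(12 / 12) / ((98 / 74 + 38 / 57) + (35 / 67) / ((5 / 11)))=7437 / 23354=0.32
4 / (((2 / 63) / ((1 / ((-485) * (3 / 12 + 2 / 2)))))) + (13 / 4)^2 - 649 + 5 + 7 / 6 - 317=-110519317 / 116400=-949.48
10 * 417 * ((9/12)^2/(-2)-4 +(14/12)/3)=-779095/48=-16231.15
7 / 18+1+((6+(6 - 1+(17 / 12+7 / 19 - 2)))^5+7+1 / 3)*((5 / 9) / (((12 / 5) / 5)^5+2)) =627193496173759920805225 / 15669198853248448512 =40027.16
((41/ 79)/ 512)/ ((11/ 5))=205/ 444928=0.00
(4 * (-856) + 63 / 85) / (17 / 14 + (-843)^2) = -4073678 / 845673755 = -0.00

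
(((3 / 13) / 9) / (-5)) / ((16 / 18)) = -3 / 520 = -0.01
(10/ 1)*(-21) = -210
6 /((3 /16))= 32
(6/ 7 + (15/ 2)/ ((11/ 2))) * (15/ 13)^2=38475/ 13013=2.96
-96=-96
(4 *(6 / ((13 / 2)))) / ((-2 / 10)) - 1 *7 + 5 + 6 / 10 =-1291 / 65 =-19.86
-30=-30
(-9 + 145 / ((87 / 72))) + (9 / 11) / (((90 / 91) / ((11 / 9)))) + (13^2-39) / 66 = 112841 / 990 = 113.98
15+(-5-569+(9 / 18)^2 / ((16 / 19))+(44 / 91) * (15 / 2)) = -3232767 / 5824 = -555.08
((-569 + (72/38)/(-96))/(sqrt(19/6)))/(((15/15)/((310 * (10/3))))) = -330420.20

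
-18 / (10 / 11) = -99 / 5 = -19.80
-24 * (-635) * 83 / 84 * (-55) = -5797550 / 7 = -828221.43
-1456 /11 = -132.36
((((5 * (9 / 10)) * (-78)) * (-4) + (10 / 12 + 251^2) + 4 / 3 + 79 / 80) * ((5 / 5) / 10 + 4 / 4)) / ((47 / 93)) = 140190.51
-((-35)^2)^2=-1500625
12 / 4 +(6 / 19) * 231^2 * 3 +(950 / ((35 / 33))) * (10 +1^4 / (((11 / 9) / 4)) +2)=1220475 / 19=64235.53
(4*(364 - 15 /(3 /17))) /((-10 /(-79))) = 44082 /5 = 8816.40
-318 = -318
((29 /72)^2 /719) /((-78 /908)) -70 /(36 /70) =-9893055707 /72682272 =-136.11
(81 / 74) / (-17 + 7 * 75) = 81 / 37592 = 0.00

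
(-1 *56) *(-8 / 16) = 28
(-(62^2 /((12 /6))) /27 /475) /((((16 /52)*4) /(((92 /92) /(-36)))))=12493 /3693600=0.00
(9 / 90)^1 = 1 / 10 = 0.10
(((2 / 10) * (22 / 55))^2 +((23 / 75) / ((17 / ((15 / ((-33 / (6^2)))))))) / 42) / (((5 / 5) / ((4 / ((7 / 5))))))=-2056 / 1145375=-0.00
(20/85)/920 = 1/3910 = 0.00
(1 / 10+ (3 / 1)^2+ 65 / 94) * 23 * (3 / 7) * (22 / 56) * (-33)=-57633147 / 46060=-1251.26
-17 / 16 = -1.06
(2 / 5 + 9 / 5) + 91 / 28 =109 / 20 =5.45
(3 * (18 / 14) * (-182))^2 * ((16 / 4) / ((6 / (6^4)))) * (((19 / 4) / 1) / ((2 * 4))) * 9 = 2275276068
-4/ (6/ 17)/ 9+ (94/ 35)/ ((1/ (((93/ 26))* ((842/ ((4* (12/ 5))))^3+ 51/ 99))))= 34497425630557/ 5322240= 6481749.34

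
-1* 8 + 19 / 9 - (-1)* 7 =10 / 9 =1.11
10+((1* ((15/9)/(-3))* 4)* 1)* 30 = -170/3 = -56.67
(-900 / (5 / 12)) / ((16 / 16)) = -2160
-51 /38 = -1.34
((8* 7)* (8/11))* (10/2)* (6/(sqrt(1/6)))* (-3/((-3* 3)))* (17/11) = 76160* sqrt(6)/121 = 1541.76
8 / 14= 4 / 7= 0.57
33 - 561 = -528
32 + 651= 683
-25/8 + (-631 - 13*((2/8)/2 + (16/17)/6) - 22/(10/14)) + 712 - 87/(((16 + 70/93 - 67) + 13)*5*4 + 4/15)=960876194/22075095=43.53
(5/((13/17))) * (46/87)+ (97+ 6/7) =101.31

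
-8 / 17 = -0.47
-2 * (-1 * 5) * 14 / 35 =4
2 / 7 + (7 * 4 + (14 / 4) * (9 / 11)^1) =4797 / 154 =31.15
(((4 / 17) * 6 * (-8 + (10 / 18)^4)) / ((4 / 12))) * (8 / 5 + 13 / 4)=-10061422 / 61965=-162.37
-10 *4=-40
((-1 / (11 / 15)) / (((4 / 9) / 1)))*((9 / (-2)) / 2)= 1215 / 176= 6.90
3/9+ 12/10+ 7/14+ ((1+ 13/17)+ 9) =6527/510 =12.80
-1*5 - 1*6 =-11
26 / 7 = 3.71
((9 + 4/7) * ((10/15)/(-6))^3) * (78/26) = -67/1701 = -0.04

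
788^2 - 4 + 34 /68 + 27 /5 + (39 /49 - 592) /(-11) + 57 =3347495321 /5390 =621056.65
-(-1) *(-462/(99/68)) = -952/3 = -317.33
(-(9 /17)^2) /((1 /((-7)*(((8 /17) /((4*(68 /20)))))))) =0.07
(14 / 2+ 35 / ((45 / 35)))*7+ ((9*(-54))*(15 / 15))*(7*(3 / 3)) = -28462 / 9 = -3162.44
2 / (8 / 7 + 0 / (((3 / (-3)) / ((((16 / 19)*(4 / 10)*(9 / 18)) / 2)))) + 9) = 14 / 71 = 0.20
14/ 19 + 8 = 8.74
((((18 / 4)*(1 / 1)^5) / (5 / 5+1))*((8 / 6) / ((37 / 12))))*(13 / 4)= 117 / 37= 3.16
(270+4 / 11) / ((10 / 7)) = 10409 / 55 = 189.25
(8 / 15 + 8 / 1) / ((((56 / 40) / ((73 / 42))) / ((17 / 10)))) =39712 / 2205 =18.01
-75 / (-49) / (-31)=-0.05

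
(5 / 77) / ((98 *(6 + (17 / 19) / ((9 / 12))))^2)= 3249 / 24862258960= 0.00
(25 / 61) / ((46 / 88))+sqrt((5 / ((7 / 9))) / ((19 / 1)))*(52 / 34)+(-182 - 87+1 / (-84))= -31611191 / 117852+78*sqrt(665) / 2261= -267.34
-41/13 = -3.15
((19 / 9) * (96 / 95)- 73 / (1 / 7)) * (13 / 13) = -7633 / 15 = -508.87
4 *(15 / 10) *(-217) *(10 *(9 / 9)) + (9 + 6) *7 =-12915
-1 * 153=-153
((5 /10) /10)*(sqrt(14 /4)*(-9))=-9*sqrt(14) /40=-0.84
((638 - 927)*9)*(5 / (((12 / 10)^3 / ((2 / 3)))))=-180625 / 36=-5017.36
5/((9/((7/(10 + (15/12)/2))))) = 56/153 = 0.37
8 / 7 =1.14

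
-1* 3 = -3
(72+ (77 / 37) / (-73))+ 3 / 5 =980078 / 13505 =72.57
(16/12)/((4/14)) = 14/3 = 4.67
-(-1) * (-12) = -12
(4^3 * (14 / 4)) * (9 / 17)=2016 / 17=118.59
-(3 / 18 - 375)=2249 / 6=374.83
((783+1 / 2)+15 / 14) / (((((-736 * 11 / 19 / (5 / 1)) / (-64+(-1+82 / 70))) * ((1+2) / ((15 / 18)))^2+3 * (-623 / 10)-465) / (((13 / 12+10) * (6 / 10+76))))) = -2120458055830 / 2020205871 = -1049.62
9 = 9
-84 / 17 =-4.94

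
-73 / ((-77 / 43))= 3139 / 77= 40.77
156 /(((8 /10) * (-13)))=-15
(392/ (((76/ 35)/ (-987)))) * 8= -27083280/ 19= -1425435.79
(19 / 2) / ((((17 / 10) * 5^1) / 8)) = 152 / 17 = 8.94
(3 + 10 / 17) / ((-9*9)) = -61 / 1377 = -0.04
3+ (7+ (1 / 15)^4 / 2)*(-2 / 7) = 354374 / 354375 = 1.00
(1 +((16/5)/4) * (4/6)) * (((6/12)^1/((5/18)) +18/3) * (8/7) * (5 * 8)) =19136/35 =546.74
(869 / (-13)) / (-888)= 869 / 11544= 0.08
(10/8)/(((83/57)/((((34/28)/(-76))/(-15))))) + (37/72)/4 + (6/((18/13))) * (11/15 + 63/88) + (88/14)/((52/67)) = 96431701/6646640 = 14.51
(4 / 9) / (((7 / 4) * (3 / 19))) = 1.61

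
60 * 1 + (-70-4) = -14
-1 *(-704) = 704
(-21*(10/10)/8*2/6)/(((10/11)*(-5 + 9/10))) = 77/328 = 0.23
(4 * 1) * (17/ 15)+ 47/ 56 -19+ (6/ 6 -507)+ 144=-315527/ 840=-375.63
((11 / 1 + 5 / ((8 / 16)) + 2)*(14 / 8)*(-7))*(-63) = 71001 / 4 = 17750.25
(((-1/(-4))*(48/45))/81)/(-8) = -1/2430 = -0.00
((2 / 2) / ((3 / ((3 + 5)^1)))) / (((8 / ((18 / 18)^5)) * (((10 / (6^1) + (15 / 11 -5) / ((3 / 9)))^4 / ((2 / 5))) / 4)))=0.00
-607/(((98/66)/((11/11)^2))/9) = -180279/49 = -3679.16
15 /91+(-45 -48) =-8448 /91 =-92.84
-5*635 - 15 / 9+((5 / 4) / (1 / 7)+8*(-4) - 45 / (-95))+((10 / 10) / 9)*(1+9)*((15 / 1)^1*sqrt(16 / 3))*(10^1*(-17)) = -9742.75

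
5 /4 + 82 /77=713 /308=2.31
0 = 0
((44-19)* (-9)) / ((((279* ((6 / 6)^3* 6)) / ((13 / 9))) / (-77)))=25025 / 1674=14.95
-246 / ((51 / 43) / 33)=-116358 / 17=-6844.59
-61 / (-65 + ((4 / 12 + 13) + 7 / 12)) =732 / 613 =1.19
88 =88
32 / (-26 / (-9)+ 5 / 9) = 288 / 31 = 9.29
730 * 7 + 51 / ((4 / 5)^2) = 83035 / 16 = 5189.69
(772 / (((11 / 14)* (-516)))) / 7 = -386 / 1419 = -0.27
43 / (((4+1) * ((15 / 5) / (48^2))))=33024 / 5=6604.80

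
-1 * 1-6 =-7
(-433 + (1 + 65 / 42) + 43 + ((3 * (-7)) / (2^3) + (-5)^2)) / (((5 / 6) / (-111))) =6807963 / 140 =48628.31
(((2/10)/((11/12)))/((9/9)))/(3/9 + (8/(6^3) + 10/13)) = 1053/5500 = 0.19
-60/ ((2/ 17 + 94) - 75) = -204/ 65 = -3.14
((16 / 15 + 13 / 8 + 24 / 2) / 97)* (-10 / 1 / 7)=-1763 / 8148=-0.22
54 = 54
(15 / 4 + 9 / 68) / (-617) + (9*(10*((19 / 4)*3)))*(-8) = -107617206 / 10489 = -10260.01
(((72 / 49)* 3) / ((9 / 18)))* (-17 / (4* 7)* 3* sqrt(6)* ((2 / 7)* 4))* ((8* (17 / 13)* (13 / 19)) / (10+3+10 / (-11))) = -65919744* sqrt(6) / 6067327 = -26.61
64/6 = 32/3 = 10.67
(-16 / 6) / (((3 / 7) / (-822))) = 15344 / 3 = 5114.67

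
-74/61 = -1.21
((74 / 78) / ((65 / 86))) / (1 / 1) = 3182 / 2535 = 1.26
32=32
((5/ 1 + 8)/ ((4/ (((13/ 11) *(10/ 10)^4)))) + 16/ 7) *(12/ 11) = 5661/ 847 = 6.68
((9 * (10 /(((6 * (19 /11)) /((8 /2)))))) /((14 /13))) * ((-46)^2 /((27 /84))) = 12103520 /57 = 212342.46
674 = 674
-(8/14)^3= -64/343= -0.19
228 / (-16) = -57 / 4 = -14.25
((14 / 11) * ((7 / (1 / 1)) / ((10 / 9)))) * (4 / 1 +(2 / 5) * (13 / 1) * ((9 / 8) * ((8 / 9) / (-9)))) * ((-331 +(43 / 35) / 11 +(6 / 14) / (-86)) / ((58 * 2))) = -536837973 / 6858500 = -78.27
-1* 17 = -17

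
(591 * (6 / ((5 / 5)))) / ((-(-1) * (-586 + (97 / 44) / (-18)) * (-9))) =312048 / 464209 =0.67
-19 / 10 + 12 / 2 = 41 / 10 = 4.10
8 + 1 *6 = 14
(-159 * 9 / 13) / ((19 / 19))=-110.08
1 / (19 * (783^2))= 1 / 11648691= 0.00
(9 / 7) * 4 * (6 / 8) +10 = 97 / 7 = 13.86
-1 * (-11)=11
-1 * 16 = -16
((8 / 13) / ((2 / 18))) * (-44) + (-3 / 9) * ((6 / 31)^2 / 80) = -60888999 / 249860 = -243.69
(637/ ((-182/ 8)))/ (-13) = 28/ 13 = 2.15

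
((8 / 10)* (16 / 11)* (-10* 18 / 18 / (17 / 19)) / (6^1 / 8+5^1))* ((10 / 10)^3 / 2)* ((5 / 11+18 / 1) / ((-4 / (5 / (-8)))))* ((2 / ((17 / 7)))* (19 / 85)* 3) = -24623088 / 13672879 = -1.80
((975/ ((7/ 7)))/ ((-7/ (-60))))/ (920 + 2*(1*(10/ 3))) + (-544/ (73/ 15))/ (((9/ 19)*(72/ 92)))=-560977835/ 1917783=-292.51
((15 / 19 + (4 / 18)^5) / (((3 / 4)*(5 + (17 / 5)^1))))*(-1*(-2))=17726860 / 70681653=0.25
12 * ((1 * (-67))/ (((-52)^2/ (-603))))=121203/ 676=179.29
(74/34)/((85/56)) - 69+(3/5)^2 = -485564/7225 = -67.21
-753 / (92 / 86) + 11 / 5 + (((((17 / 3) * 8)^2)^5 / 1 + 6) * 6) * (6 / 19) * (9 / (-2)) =-312563275985992187.25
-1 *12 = -12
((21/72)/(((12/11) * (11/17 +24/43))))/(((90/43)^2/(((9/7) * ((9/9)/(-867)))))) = -874577/11646115200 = -0.00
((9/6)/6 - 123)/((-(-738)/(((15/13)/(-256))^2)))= -12275/3632791552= -0.00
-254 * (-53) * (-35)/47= -471170/47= -10024.89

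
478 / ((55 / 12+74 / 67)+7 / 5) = 1921560 / 28493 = 67.44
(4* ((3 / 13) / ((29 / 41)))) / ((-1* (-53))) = 492 / 19981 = 0.02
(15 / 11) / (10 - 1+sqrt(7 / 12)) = 324 / 2123 - 6*sqrt(21) / 2123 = 0.14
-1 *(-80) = 80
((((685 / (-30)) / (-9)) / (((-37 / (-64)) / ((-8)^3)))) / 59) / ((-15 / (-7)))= -15712256 / 884115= -17.77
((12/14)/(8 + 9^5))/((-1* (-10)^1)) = 3/2066995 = 0.00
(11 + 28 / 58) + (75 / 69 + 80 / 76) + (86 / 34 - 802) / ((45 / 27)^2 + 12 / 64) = -23549214268 / 91993307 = -255.99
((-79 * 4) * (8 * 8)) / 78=-10112 / 39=-259.28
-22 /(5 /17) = -374 /5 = -74.80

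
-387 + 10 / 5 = -385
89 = 89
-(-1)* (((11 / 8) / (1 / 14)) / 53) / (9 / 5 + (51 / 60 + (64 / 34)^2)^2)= 643111700 / 37361797157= 0.02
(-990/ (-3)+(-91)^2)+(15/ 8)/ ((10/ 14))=68909/ 8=8613.62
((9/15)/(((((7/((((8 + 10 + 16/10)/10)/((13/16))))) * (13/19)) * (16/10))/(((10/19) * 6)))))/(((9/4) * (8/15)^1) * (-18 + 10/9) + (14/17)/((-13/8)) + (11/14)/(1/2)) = -179928/5792579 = -0.03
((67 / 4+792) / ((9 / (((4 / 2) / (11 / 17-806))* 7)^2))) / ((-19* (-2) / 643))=29456366905 / 64105670502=0.46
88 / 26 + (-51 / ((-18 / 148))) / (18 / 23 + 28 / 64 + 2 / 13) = 79105172 / 256347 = 308.59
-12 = -12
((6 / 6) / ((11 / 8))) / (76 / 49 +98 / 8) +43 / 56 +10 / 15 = 7434379 / 4998840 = 1.49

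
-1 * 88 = -88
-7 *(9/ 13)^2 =-567/ 169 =-3.36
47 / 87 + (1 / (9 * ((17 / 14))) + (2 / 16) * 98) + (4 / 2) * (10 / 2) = 406105 / 17748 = 22.88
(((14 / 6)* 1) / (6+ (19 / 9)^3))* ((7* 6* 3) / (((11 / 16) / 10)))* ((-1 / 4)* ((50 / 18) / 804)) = -1984500 / 8278721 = -0.24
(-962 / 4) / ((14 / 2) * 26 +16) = -481 / 396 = -1.21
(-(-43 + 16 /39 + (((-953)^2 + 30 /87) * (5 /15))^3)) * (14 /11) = -35312582912301435.56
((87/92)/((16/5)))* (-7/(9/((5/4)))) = -5075/17664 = -0.29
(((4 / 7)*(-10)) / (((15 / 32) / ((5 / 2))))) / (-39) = 640 / 819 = 0.78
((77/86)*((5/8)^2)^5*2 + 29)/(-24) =-1339708007653/1108101562368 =-1.21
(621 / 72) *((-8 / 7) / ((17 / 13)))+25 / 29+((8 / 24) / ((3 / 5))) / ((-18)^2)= -67161553 / 10063116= -6.67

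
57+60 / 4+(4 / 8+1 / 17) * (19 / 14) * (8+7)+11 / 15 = 84.11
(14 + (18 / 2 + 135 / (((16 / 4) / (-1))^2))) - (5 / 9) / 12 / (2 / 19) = 13391 / 432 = 31.00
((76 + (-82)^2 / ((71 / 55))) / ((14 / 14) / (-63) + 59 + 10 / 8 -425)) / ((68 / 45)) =-1063737360 / 110948647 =-9.59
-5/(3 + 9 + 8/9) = -45/116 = -0.39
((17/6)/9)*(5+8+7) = 170/27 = 6.30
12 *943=11316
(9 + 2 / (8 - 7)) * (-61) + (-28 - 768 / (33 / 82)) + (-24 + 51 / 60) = -578713 / 220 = -2630.51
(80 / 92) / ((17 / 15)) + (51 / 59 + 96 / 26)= 1596645 / 299897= 5.32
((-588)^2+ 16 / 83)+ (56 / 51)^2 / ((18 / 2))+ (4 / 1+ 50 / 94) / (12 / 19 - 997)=597705736887610291 / 1728750693879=345744.32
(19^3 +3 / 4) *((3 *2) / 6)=6859.75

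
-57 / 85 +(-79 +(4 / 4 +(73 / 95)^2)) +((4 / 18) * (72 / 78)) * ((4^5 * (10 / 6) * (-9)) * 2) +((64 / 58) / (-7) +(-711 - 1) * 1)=-2871379165638 / 404888575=-7091.78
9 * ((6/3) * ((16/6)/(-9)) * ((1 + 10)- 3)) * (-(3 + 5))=1024/3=341.33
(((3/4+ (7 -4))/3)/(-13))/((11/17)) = -85/572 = -0.15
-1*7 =-7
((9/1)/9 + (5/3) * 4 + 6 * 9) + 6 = 203/3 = 67.67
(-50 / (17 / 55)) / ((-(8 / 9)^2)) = 111375 / 544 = 204.73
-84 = -84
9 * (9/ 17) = 81/ 17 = 4.76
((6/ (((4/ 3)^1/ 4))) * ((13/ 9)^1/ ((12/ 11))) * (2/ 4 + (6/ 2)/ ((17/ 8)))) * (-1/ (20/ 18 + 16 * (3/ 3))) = -2535/ 952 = -2.66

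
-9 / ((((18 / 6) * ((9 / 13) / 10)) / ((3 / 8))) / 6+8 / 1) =-585 / 526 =-1.11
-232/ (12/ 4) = -232/ 3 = -77.33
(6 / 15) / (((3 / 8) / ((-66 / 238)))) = -176 / 595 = -0.30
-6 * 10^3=-6000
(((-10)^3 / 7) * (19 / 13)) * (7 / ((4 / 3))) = -14250 / 13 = -1096.15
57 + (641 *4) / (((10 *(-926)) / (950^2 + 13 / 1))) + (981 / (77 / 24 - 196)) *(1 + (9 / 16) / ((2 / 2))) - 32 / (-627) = -3356009580850579 / 13432227270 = -249847.59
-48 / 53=-0.91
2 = 2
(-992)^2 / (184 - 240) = -123008 / 7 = -17572.57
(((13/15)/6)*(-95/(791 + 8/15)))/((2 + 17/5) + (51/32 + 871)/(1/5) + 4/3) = -98800/24903106961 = -0.00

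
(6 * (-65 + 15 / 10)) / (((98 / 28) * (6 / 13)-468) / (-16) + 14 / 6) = -12.10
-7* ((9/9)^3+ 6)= -49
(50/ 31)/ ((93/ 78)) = 1300/ 961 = 1.35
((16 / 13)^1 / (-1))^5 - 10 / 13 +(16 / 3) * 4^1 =19760194 / 1113879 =17.74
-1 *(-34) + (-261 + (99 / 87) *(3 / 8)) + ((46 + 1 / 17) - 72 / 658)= -234373205 / 1297576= -180.62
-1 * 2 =-2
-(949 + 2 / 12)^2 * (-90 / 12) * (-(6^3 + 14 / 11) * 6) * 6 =-581361973125 / 11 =-52851088465.91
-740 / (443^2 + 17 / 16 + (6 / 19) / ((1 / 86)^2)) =-44992 / 12074007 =-0.00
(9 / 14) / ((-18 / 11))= -11 / 28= -0.39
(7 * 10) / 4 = 35 / 2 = 17.50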